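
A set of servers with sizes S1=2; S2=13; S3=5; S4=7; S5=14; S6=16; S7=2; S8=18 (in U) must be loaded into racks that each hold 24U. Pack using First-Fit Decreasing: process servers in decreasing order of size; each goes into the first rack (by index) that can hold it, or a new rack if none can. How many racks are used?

4

Sorted descending: 18, 16, 14, 13, 7, 5, 2, 2.
18U → rack 1 (remaining 6U)
16U → rack 2 (remaining 8U)
14U → rack 3 (remaining 10U)
13U → rack 4 (remaining 11U)
7U → rack 2 (remaining 1U)
5U → rack 1 (remaining 1U)
2U → rack 3 (remaining 8U)
2U → rack 3 (remaining 6U)
Final racks: [18,5] [16,7] [14,2,2] [13].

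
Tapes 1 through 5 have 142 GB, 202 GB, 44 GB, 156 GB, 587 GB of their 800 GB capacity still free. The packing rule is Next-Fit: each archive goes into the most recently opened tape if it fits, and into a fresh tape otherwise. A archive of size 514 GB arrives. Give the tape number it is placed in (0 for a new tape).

5

Next-Fit only looks at tape 5, which has 587 GB free.
514 GB fits there.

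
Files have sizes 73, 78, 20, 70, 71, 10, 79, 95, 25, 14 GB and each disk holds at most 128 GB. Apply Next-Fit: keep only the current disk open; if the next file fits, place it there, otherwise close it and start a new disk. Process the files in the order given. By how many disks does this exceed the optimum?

1

Next-Fit: [73] [78,20] [70] [71,10] [79] [95,25] [14] → 7 disks.
6 files exceed 64 GB (half the capacity), and no two of those can share a disk, so at least 6 disks are needed.
An optimal packing achieves that bound: [95,25] [79,20,14,10] [78] [73] [71] [70] → 6 disks.
Excess: 7 − 6 = 1.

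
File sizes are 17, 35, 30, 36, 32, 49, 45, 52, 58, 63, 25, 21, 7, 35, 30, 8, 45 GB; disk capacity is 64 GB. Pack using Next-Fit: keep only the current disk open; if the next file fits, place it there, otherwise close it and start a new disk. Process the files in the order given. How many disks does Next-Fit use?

disk 1: place 17 GB, 47 GB left
disk 1: place 35 GB, 12 GB left
disk 2: place 30 GB, 34 GB left
disk 3: place 36 GB, 28 GB left
disk 4: place 32 GB, 32 GB left
disk 5: place 49 GB, 15 GB left
disk 6: place 45 GB, 19 GB left
disk 7: place 52 GB, 12 GB left
disk 8: place 58 GB, 6 GB left
disk 9: place 63 GB, 1 GB left
disk 10: place 25 GB, 39 GB left
disk 10: place 21 GB, 18 GB left
disk 10: place 7 GB, 11 GB left
disk 11: place 35 GB, 29 GB left
disk 12: place 30 GB, 34 GB left
disk 12: place 8 GB, 26 GB left
disk 13: place 45 GB, 19 GB left

13 disks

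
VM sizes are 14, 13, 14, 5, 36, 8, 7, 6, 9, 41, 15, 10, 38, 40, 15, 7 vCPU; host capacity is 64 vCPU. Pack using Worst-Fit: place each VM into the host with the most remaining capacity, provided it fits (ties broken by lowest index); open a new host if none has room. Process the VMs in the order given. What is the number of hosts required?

5

host 1: place 14 vCPU, 50 vCPU left
host 1: place 13 vCPU, 37 vCPU left
host 1: place 14 vCPU, 23 vCPU left
host 1: place 5 vCPU, 18 vCPU left
host 2: place 36 vCPU, 28 vCPU left
host 2: place 8 vCPU, 20 vCPU left
host 2: place 7 vCPU, 13 vCPU left
host 1: place 6 vCPU, 12 vCPU left
host 2: place 9 vCPU, 4 vCPU left
host 3: place 41 vCPU, 23 vCPU left
host 3: place 15 vCPU, 8 vCPU left
host 1: place 10 vCPU, 2 vCPU left
host 4: place 38 vCPU, 26 vCPU left
host 5: place 40 vCPU, 24 vCPU left
host 4: place 15 vCPU, 11 vCPU left
host 5: place 7 vCPU, 17 vCPU left
Final hosts: [14,13,14,5,6,10] [36,8,7,9] [41,15] [38,15] [40,7].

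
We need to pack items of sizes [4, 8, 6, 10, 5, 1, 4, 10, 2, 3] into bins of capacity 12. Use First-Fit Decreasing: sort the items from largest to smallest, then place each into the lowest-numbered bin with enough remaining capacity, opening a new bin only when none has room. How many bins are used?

5 bins

Sorted descending: 10, 10, 8, 6, 5, 4, 4, 3, 2, 1.
bin 1: place 10, 2 left
bin 2: place 10, 2 left
bin 3: place 8, 4 left
bin 4: place 6, 6 left
bin 4: place 5, 1 left
bin 3: place 4, 0 left
bin 5: place 4, 8 left
bin 5: place 3, 5 left
bin 1: place 2, 0 left
bin 2: place 1, 1 left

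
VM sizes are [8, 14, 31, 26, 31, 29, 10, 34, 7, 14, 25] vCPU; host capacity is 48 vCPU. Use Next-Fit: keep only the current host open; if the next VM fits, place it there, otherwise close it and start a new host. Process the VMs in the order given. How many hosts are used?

7 hosts

8 vCPU → host 1 (remaining 40 vCPU)
14 vCPU → host 1 (remaining 26 vCPU)
31 vCPU → host 2 (remaining 17 vCPU)
26 vCPU → host 3 (remaining 22 vCPU)
31 vCPU → host 4 (remaining 17 vCPU)
29 vCPU → host 5 (remaining 19 vCPU)
10 vCPU → host 5 (remaining 9 vCPU)
34 vCPU → host 6 (remaining 14 vCPU)
7 vCPU → host 6 (remaining 7 vCPU)
14 vCPU → host 7 (remaining 34 vCPU)
25 vCPU → host 7 (remaining 9 vCPU)
Final hosts: [8,14] [31] [26] [31] [29,10] [34,7] [14,25].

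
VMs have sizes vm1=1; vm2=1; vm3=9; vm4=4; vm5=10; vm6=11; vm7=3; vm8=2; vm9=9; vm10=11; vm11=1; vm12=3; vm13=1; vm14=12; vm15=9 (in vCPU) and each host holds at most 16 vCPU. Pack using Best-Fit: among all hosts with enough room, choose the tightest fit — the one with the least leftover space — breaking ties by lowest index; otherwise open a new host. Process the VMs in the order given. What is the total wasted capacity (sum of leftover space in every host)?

25

vm1 (1 vCPU) → host 1 (remaining 15 vCPU)
vm2 (1 vCPU) → host 1 (remaining 14 vCPU)
vm3 (9 vCPU) → host 1 (remaining 5 vCPU)
vm4 (4 vCPU) → host 1 (remaining 1 vCPU)
vm5 (10 vCPU) → host 2 (remaining 6 vCPU)
vm6 (11 vCPU) → host 3 (remaining 5 vCPU)
vm7 (3 vCPU) → host 3 (remaining 2 vCPU)
vm8 (2 vCPU) → host 3 (remaining 0 vCPU)
vm9 (9 vCPU) → host 4 (remaining 7 vCPU)
vm10 (11 vCPU) → host 5 (remaining 5 vCPU)
vm11 (1 vCPU) → host 1 (remaining 0 vCPU)
vm12 (3 vCPU) → host 5 (remaining 2 vCPU)
vm13 (1 vCPU) → host 5 (remaining 1 vCPU)
vm14 (12 vCPU) → host 6 (remaining 4 vCPU)
vm15 (9 vCPU) → host 7 (remaining 7 vCPU)
7 hosts × 16 vCPU = 112 vCPU; used 87 vCPU; unused 25 vCPU.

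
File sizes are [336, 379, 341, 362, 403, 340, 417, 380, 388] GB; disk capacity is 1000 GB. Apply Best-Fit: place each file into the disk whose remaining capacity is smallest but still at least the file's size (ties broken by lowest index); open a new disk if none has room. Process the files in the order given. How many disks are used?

5 disks

disk 1: place 336 GB, 664 GB left
disk 1: place 379 GB, 285 GB left
disk 2: place 341 GB, 659 GB left
disk 2: place 362 GB, 297 GB left
disk 3: place 403 GB, 597 GB left
disk 3: place 340 GB, 257 GB left
disk 4: place 417 GB, 583 GB left
disk 4: place 380 GB, 203 GB left
disk 5: place 388 GB, 612 GB left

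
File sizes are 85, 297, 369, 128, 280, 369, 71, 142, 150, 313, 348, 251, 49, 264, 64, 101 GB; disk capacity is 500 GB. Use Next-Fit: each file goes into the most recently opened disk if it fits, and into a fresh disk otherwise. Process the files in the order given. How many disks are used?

85 GB → disk 1 (remaining 415 GB)
297 GB → disk 1 (remaining 118 GB)
369 GB → disk 2 (remaining 131 GB)
128 GB → disk 2 (remaining 3 GB)
280 GB → disk 3 (remaining 220 GB)
369 GB → disk 4 (remaining 131 GB)
71 GB → disk 4 (remaining 60 GB)
142 GB → disk 5 (remaining 358 GB)
150 GB → disk 5 (remaining 208 GB)
313 GB → disk 6 (remaining 187 GB)
348 GB → disk 7 (remaining 152 GB)
251 GB → disk 8 (remaining 249 GB)
49 GB → disk 8 (remaining 200 GB)
264 GB → disk 9 (remaining 236 GB)
64 GB → disk 9 (remaining 172 GB)
101 GB → disk 9 (remaining 71 GB)
Final disks: [85,297] [369,128] [280] [369,71] [142,150] [313] [348] [251,49] [264,64,101].

9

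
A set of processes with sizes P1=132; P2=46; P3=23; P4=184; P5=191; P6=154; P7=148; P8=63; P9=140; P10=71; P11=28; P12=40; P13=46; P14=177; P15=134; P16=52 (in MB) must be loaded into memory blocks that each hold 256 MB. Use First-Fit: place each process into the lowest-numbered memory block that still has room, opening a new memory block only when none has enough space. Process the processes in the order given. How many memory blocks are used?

memory block 1: place P1 (132 MB), 124 MB left
memory block 1: place P2 (46 MB), 78 MB left
memory block 1: place P3 (23 MB), 55 MB left
memory block 2: place P4 (184 MB), 72 MB left
memory block 3: place P5 (191 MB), 65 MB left
memory block 4: place P6 (154 MB), 102 MB left
memory block 5: place P7 (148 MB), 108 MB left
memory block 2: place P8 (63 MB), 9 MB left
memory block 6: place P9 (140 MB), 116 MB left
memory block 4: place P10 (71 MB), 31 MB left
memory block 1: place P11 (28 MB), 27 MB left
memory block 3: place P12 (40 MB), 25 MB left
memory block 5: place P13 (46 MB), 62 MB left
memory block 7: place P14 (177 MB), 79 MB left
memory block 8: place P15 (134 MB), 122 MB left
memory block 5: place P16 (52 MB), 10 MB left

8 memory blocks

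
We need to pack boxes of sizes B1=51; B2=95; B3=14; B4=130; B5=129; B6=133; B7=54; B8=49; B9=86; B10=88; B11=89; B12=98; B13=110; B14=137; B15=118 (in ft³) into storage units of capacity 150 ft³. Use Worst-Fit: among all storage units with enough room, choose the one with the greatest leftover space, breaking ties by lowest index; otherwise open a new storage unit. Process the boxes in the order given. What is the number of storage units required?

12 storage units

Put B1 (51 ft³) in storage unit 1; 99 ft³ remain.
Put B2 (95 ft³) in storage unit 1; 4 ft³ remain.
Put B3 (14 ft³) in storage unit 2; 136 ft³ remain.
Put B4 (130 ft³) in storage unit 2; 6 ft³ remain.
Put B5 (129 ft³) in storage unit 3; 21 ft³ remain.
Put B6 (133 ft³) in storage unit 4; 17 ft³ remain.
Put B7 (54 ft³) in storage unit 5; 96 ft³ remain.
Put B8 (49 ft³) in storage unit 5; 47 ft³ remain.
Put B9 (86 ft³) in storage unit 6; 64 ft³ remain.
Put B10 (88 ft³) in storage unit 7; 62 ft³ remain.
Put B11 (89 ft³) in storage unit 8; 61 ft³ remain.
Put B12 (98 ft³) in storage unit 9; 52 ft³ remain.
Put B13 (110 ft³) in storage unit 10; 40 ft³ remain.
Put B14 (137 ft³) in storage unit 11; 13 ft³ remain.
Put B15 (118 ft³) in storage unit 12; 32 ft³ remain.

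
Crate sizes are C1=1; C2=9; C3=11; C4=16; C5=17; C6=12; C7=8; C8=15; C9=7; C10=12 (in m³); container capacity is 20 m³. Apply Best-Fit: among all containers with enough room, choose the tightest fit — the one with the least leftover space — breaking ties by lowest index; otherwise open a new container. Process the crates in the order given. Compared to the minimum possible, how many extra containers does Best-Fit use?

1

Best-Fit: [1,9] [11,7] [16] [17] [12,8] [15] [12] → 7 containers.
Total size 108 m³; any packing needs at least ⌈108/20⌉ = 6 containers.
An optimal packing achieves that bound: [17,1] [16] [15] [12,8] [12,7] [11,9] → 6 containers.
Excess: 7 − 6 = 1.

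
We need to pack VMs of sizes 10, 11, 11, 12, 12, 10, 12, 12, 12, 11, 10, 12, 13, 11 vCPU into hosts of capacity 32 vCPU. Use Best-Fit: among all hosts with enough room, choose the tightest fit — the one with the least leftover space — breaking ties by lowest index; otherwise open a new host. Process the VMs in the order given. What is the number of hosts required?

6 hosts

host 1: place 10 vCPU, 22 vCPU left
host 1: place 11 vCPU, 11 vCPU left
host 1: place 11 vCPU, 0 vCPU left
host 2: place 12 vCPU, 20 vCPU left
host 2: place 12 vCPU, 8 vCPU left
host 3: place 10 vCPU, 22 vCPU left
host 3: place 12 vCPU, 10 vCPU left
host 4: place 12 vCPU, 20 vCPU left
host 4: place 12 vCPU, 8 vCPU left
host 5: place 11 vCPU, 21 vCPU left
host 3: place 10 vCPU, 0 vCPU left
host 5: place 12 vCPU, 9 vCPU left
host 6: place 13 vCPU, 19 vCPU left
host 6: place 11 vCPU, 8 vCPU left
Final hosts: [10,11,11] [12,12] [10,12,10] [12,12] [11,12] [13,11].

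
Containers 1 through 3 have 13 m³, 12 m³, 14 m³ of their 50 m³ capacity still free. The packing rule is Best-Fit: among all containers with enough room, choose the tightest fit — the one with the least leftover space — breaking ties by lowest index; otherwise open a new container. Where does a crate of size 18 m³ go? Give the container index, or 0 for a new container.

0

No container has ≥ 18 m³ free, so a new container is opened.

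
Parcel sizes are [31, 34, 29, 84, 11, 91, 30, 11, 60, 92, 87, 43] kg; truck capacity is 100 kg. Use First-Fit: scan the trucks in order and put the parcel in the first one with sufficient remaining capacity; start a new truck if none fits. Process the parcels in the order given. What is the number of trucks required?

7 trucks

31 kg → truck 1 (remaining 69 kg)
34 kg → truck 1 (remaining 35 kg)
29 kg → truck 1 (remaining 6 kg)
84 kg → truck 2 (remaining 16 kg)
11 kg → truck 2 (remaining 5 kg)
91 kg → truck 3 (remaining 9 kg)
30 kg → truck 4 (remaining 70 kg)
11 kg → truck 4 (remaining 59 kg)
60 kg → truck 5 (remaining 40 kg)
92 kg → truck 6 (remaining 8 kg)
87 kg → truck 7 (remaining 13 kg)
43 kg → truck 4 (remaining 16 kg)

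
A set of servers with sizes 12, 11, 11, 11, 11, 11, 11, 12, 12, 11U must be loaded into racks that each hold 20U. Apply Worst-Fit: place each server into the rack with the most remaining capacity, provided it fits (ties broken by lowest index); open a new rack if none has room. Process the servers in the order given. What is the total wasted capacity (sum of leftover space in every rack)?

rack 1: place 12U, 8U left
rack 2: place 11U, 9U left
rack 3: place 11U, 9U left
rack 4: place 11U, 9U left
rack 5: place 11U, 9U left
rack 6: place 11U, 9U left
rack 7: place 11U, 9U left
rack 8: place 12U, 8U left
rack 9: place 12U, 8U left
rack 10: place 11U, 9U left
10 racks × 20U = 200U; used 113U; unused 87U.

87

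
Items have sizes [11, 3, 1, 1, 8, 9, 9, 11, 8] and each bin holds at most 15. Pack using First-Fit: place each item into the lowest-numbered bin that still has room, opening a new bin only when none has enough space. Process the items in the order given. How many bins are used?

Put 11 in bin 1; 4 remain.
Put 3 in bin 1; 1 remain.
Put 1 in bin 1; 0 remain.
Put 1 in bin 2; 14 remain.
Put 8 in bin 2; 6 remain.
Put 9 in bin 3; 6 remain.
Put 9 in bin 4; 6 remain.
Put 11 in bin 5; 4 remain.
Put 8 in bin 6; 7 remain.
Final bins: [11,3,1] [1,8] [9] [9] [11] [8].

6 bins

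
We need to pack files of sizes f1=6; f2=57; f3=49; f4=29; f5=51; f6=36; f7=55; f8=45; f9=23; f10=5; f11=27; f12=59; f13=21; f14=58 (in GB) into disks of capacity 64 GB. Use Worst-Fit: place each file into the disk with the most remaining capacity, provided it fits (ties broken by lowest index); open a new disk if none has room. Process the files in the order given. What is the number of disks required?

disk 1: place f1 (6 GB), 58 GB left
disk 1: place f2 (57 GB), 1 GB left
disk 2: place f3 (49 GB), 15 GB left
disk 3: place f4 (29 GB), 35 GB left
disk 4: place f5 (51 GB), 13 GB left
disk 5: place f6 (36 GB), 28 GB left
disk 6: place f7 (55 GB), 9 GB left
disk 7: place f8 (45 GB), 19 GB left
disk 3: place f9 (23 GB), 12 GB left
disk 5: place f10 (5 GB), 23 GB left
disk 8: place f11 (27 GB), 37 GB left
disk 9: place f12 (59 GB), 5 GB left
disk 8: place f13 (21 GB), 16 GB left
disk 10: place f14 (58 GB), 6 GB left
Final disks: [6,57] [49] [29,23] [51] [36,5] [55] [45] [27,21] [59] [58].

10 disks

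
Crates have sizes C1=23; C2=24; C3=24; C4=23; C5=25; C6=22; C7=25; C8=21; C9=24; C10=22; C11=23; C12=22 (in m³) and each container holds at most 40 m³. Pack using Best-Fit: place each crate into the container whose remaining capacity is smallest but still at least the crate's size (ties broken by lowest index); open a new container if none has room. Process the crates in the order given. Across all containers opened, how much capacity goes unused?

202

Put C1 (23 m³) in container 1; 17 m³ remain.
Put C2 (24 m³) in container 2; 16 m³ remain.
Put C3 (24 m³) in container 3; 16 m³ remain.
Put C4 (23 m³) in container 4; 17 m³ remain.
Put C5 (25 m³) in container 5; 15 m³ remain.
Put C6 (22 m³) in container 6; 18 m³ remain.
Put C7 (25 m³) in container 7; 15 m³ remain.
Put C8 (21 m³) in container 8; 19 m³ remain.
Put C9 (24 m³) in container 9; 16 m³ remain.
Put C10 (22 m³) in container 10; 18 m³ remain.
Put C11 (23 m³) in container 11; 17 m³ remain.
Put C12 (22 m³) in container 12; 18 m³ remain.
12 containers × 40 m³ = 480 m³; used 278 m³; unused 202 m³.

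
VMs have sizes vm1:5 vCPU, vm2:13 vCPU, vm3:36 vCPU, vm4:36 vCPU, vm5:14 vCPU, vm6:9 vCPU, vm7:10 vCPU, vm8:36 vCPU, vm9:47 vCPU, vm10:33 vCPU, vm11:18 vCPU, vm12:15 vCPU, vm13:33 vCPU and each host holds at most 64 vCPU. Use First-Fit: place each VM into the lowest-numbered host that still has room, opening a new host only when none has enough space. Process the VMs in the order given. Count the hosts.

6

Put vm1 (5 vCPU) in host 1; 59 vCPU remain.
Put vm2 (13 vCPU) in host 1; 46 vCPU remain.
Put vm3 (36 vCPU) in host 1; 10 vCPU remain.
Put vm4 (36 vCPU) in host 2; 28 vCPU remain.
Put vm5 (14 vCPU) in host 2; 14 vCPU remain.
Put vm6 (9 vCPU) in host 1; 1 vCPU remain.
Put vm7 (10 vCPU) in host 2; 4 vCPU remain.
Put vm8 (36 vCPU) in host 3; 28 vCPU remain.
Put vm9 (47 vCPU) in host 4; 17 vCPU remain.
Put vm10 (33 vCPU) in host 5; 31 vCPU remain.
Put vm11 (18 vCPU) in host 3; 10 vCPU remain.
Put vm12 (15 vCPU) in host 4; 2 vCPU remain.
Put vm13 (33 vCPU) in host 6; 31 vCPU remain.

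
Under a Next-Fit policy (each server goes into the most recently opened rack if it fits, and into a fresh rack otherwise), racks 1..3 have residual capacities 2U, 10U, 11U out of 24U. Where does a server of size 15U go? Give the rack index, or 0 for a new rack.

0

Next-Fit only looks at rack 3, which has 11U free.
15U does not fit, so a new rack is opened.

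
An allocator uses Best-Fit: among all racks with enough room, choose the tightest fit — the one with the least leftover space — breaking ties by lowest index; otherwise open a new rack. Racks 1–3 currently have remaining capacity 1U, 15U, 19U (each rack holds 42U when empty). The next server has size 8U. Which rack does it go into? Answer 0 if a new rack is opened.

2

Racks with room: rack 2 (15U), rack 3 (19U).
Tightest fit is rack 2 with 15U free.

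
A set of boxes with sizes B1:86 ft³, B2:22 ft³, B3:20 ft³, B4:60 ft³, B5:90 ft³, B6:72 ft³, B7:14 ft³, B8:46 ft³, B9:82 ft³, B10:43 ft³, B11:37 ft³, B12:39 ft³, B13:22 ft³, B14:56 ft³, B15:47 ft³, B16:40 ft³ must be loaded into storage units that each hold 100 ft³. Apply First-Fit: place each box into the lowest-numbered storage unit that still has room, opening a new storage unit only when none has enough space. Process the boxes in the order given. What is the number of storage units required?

9

storage unit 1: place B1 (86 ft³), 14 ft³ left
storage unit 2: place B2 (22 ft³), 78 ft³ left
storage unit 2: place B3 (20 ft³), 58 ft³ left
storage unit 3: place B4 (60 ft³), 40 ft³ left
storage unit 4: place B5 (90 ft³), 10 ft³ left
storage unit 5: place B6 (72 ft³), 28 ft³ left
storage unit 1: place B7 (14 ft³), 0 ft³ left
storage unit 2: place B8 (46 ft³), 12 ft³ left
storage unit 6: place B9 (82 ft³), 18 ft³ left
storage unit 7: place B10 (43 ft³), 57 ft³ left
storage unit 3: place B11 (37 ft³), 3 ft³ left
storage unit 7: place B12 (39 ft³), 18 ft³ left
storage unit 5: place B13 (22 ft³), 6 ft³ left
storage unit 8: place B14 (56 ft³), 44 ft³ left
storage unit 9: place B15 (47 ft³), 53 ft³ left
storage unit 8: place B16 (40 ft³), 4 ft³ left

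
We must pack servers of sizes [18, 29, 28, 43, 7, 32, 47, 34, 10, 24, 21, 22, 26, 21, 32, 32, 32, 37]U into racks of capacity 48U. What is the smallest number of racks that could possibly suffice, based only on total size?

11

Total size = 18 + 29 + 28 + 43 + 7 + 32 + 47 + 34 + 10 + 24 + 21 + 22 + 26 + 21 + 32 + 32 + 32 + 37 = 495U.
⌈495 / 48⌉ = 11.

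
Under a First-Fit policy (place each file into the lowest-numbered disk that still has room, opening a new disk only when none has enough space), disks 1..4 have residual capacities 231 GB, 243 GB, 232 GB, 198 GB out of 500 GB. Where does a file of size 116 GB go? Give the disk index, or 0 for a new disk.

Disks with room: disk 1 (231 GB), disk 2 (243 GB), disk 3 (232 GB), disk 4 (198 GB).
The first with room is disk 1.

1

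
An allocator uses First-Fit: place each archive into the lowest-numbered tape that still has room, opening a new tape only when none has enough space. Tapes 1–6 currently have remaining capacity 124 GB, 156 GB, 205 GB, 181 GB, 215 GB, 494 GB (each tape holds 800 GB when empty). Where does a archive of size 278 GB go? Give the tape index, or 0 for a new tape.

6

Tapes with room: tape 6 (494 GB).
The first with room is tape 6.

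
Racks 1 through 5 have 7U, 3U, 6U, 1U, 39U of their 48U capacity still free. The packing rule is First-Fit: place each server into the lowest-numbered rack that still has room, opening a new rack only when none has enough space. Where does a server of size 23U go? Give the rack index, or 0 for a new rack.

Racks with room: rack 5 (39U).
The first with room is rack 5.

5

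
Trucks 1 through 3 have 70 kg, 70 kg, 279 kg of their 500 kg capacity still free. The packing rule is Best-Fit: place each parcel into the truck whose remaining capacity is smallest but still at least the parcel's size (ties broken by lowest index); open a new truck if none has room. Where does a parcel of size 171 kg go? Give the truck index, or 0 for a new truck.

Trucks with room: truck 3 (279 kg).
Tightest fit is truck 3 with 279 kg free.

3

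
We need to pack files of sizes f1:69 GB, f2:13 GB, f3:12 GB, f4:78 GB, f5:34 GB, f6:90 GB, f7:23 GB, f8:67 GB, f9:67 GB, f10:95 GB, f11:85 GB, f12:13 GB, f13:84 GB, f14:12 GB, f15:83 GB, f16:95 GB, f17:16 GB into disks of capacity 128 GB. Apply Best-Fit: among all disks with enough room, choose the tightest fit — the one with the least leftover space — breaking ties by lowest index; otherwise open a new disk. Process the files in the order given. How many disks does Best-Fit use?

10 disks

disk 1: place f1 (69 GB), 59 GB left
disk 1: place f2 (13 GB), 46 GB left
disk 1: place f3 (12 GB), 34 GB left
disk 2: place f4 (78 GB), 50 GB left
disk 1: place f5 (34 GB), 0 GB left
disk 3: place f6 (90 GB), 38 GB left
disk 3: place f7 (23 GB), 15 GB left
disk 4: place f8 (67 GB), 61 GB left
disk 5: place f9 (67 GB), 61 GB left
disk 6: place f10 (95 GB), 33 GB left
disk 7: place f11 (85 GB), 43 GB left
disk 3: place f12 (13 GB), 2 GB left
disk 8: place f13 (84 GB), 44 GB left
disk 6: place f14 (12 GB), 21 GB left
disk 9: place f15 (83 GB), 45 GB left
disk 10: place f16 (95 GB), 33 GB left
disk 6: place f17 (16 GB), 5 GB left
Final disks: [69,13,12,34] [78] [90,23,13] [67] [67] [95,12,16] [85] [84] [83] [95].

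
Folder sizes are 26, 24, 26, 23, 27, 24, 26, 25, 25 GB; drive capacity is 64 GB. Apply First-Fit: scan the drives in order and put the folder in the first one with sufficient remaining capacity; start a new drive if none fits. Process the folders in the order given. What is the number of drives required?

5 drives

drive 1: place 26 GB, 38 GB left
drive 1: place 24 GB, 14 GB left
drive 2: place 26 GB, 38 GB left
drive 2: place 23 GB, 15 GB left
drive 3: place 27 GB, 37 GB left
drive 3: place 24 GB, 13 GB left
drive 4: place 26 GB, 38 GB left
drive 4: place 25 GB, 13 GB left
drive 5: place 25 GB, 39 GB left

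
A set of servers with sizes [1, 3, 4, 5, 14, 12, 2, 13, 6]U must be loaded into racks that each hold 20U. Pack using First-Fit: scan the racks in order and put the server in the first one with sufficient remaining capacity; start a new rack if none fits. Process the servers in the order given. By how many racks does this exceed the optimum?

1

First-Fit: [1,3,4,5,2] [14,6] [12] [13] → 4 racks.
Total size 60U; any packing needs at least ⌈60/20⌉ = 3 racks.
An optimal packing achieves that bound: [14,6] [13,5,2] [12,4,3,1] → 3 racks.
Excess: 4 − 3 = 1.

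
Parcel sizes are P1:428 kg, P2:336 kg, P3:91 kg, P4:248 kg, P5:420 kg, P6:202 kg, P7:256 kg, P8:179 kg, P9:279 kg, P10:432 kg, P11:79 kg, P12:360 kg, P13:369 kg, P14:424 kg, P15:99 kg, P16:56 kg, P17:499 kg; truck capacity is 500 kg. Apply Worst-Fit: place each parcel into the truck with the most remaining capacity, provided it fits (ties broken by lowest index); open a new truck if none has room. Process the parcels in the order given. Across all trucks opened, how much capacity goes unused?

truck 1: place P1 (428 kg), 72 kg left
truck 2: place P2 (336 kg), 164 kg left
truck 2: place P3 (91 kg), 73 kg left
truck 3: place P4 (248 kg), 252 kg left
truck 4: place P5 (420 kg), 80 kg left
truck 3: place P6 (202 kg), 50 kg left
truck 5: place P7 (256 kg), 244 kg left
truck 5: place P8 (179 kg), 65 kg left
truck 6: place P9 (279 kg), 221 kg left
truck 7: place P10 (432 kg), 68 kg left
truck 6: place P11 (79 kg), 142 kg left
truck 8: place P12 (360 kg), 140 kg left
truck 9: place P13 (369 kg), 131 kg left
truck 10: place P14 (424 kg), 76 kg left
truck 6: place P15 (99 kg), 43 kg left
truck 8: place P16 (56 kg), 84 kg left
truck 11: place P17 (499 kg), 1 kg left
11 trucks × 500 kg = 5500 kg; used 4757 kg; unused 743 kg.

743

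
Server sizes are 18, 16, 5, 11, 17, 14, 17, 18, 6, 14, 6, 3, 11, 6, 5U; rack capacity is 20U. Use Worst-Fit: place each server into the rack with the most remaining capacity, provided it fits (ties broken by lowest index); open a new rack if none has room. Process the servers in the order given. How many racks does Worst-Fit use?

10 racks

18U → rack 1 (remaining 2U)
16U → rack 2 (remaining 4U)
5U → rack 3 (remaining 15U)
11U → rack 3 (remaining 4U)
17U → rack 4 (remaining 3U)
14U → rack 5 (remaining 6U)
17U → rack 6 (remaining 3U)
18U → rack 7 (remaining 2U)
6U → rack 5 (remaining 0U)
14U → rack 8 (remaining 6U)
6U → rack 8 (remaining 0U)
3U → rack 2 (remaining 1U)
11U → rack 9 (remaining 9U)
6U → rack 9 (remaining 3U)
5U → rack 10 (remaining 15U)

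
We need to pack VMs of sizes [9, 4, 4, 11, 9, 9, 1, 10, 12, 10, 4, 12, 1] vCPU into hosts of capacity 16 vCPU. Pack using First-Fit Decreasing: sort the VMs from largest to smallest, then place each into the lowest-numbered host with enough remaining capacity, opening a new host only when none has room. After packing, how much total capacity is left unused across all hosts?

Sorted descending: 12, 12, 11, 10, 10, 9, 9, 9, 4, 4, 4, 1, 1.
host 1: place 12 vCPU, 4 vCPU left
host 2: place 12 vCPU, 4 vCPU left
host 3: place 11 vCPU, 5 vCPU left
host 4: place 10 vCPU, 6 vCPU left
host 5: place 10 vCPU, 6 vCPU left
host 6: place 9 vCPU, 7 vCPU left
host 7: place 9 vCPU, 7 vCPU left
host 8: place 9 vCPU, 7 vCPU left
host 1: place 4 vCPU, 0 vCPU left
host 2: place 4 vCPU, 0 vCPU left
host 3: place 4 vCPU, 1 vCPU left
host 3: place 1 vCPU, 0 vCPU left
host 4: place 1 vCPU, 5 vCPU left
8 hosts × 16 vCPU = 128 vCPU; used 96 vCPU; unused 32 vCPU.

32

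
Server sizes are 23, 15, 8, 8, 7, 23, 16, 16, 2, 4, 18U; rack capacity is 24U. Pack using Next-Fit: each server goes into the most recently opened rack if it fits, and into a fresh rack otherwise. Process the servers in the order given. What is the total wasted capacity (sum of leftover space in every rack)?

28

rack 1: place 23U, 1U left
rack 2: place 15U, 9U left
rack 2: place 8U, 1U left
rack 3: place 8U, 16U left
rack 3: place 7U, 9U left
rack 4: place 23U, 1U left
rack 5: place 16U, 8U left
rack 6: place 16U, 8U left
rack 6: place 2U, 6U left
rack 6: place 4U, 2U left
rack 7: place 18U, 6U left
7 racks × 24U = 168U; used 140U; unused 28U.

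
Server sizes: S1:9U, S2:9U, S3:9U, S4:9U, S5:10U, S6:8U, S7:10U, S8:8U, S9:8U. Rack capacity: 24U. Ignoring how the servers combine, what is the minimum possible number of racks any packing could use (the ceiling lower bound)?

Total size = 9 + 9 + 9 + 9 + 10 + 8 + 10 + 8 + 8 = 80U.
⌈80 / 24⌉ = 4.

4 racks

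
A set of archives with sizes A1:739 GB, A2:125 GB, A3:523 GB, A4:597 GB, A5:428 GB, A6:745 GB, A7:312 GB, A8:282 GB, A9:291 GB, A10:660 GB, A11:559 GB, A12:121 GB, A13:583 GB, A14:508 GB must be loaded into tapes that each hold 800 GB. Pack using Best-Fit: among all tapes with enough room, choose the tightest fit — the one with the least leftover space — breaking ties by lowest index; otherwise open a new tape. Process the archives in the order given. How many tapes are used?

10

A1 (739 GB) → tape 1 (remaining 61 GB)
A2 (125 GB) → tape 2 (remaining 675 GB)
A3 (523 GB) → tape 2 (remaining 152 GB)
A4 (597 GB) → tape 3 (remaining 203 GB)
A5 (428 GB) → tape 4 (remaining 372 GB)
A6 (745 GB) → tape 5 (remaining 55 GB)
A7 (312 GB) → tape 4 (remaining 60 GB)
A8 (282 GB) → tape 6 (remaining 518 GB)
A9 (291 GB) → tape 6 (remaining 227 GB)
A10 (660 GB) → tape 7 (remaining 140 GB)
A11 (559 GB) → tape 8 (remaining 241 GB)
A12 (121 GB) → tape 7 (remaining 19 GB)
A13 (583 GB) → tape 9 (remaining 217 GB)
A14 (508 GB) → tape 10 (remaining 292 GB)
Final tapes: [739] [125,523] [597] [428,312] [745] [282,291] [660,121] [559] [583] [508].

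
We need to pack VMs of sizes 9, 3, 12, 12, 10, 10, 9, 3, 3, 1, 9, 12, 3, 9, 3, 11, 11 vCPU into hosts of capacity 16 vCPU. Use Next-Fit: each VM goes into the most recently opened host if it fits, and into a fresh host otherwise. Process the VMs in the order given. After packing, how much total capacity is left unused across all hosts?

46

host 1: place 9 vCPU, 7 vCPU left
host 1: place 3 vCPU, 4 vCPU left
host 2: place 12 vCPU, 4 vCPU left
host 3: place 12 vCPU, 4 vCPU left
host 4: place 10 vCPU, 6 vCPU left
host 5: place 10 vCPU, 6 vCPU left
host 6: place 9 vCPU, 7 vCPU left
host 6: place 3 vCPU, 4 vCPU left
host 6: place 3 vCPU, 1 vCPU left
host 6: place 1 vCPU, 0 vCPU left
host 7: place 9 vCPU, 7 vCPU left
host 8: place 12 vCPU, 4 vCPU left
host 8: place 3 vCPU, 1 vCPU left
host 9: place 9 vCPU, 7 vCPU left
host 9: place 3 vCPU, 4 vCPU left
host 10: place 11 vCPU, 5 vCPU left
host 11: place 11 vCPU, 5 vCPU left
11 hosts × 16 vCPU = 176 vCPU; used 130 vCPU; unused 46 vCPU.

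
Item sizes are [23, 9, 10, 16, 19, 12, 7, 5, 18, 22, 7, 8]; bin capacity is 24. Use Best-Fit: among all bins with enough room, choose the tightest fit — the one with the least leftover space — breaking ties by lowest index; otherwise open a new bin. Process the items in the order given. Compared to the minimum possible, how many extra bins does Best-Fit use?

1

Best-Fit: [23] [9,10,5] [16,7] [19] [12,7] [18] [22] [8] → 8 bins.
Total size 156; any packing needs at least ⌈156/24⌉ = 7 bins.
An optimal packing achieves that bound: [23] [22] [19,5] [18] [16,8] [12,10] [9,7,7] → 7 bins.
Excess: 8 − 7 = 1.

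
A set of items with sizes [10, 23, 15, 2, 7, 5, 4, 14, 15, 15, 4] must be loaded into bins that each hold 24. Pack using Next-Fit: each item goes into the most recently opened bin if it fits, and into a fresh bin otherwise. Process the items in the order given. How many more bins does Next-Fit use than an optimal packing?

Next-Fit: [10] [23] [15,2,7] [5,4,14] [15] [15,4] → 6 bins.
Total size 114; any packing needs at least ⌈114/24⌉ = 5 bins.
An optimal packing achieves that bound: [23] [15,7,2] [15,5,4] [15,4] [14,10] → 5 bins.
Excess: 6 − 5 = 1.

1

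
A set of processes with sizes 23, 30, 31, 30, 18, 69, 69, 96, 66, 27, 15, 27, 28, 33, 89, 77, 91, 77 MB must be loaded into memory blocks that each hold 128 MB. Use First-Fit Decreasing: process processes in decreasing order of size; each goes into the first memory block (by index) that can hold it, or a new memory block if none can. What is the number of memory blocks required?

Sorted descending: 96, 91, 89, 77, 77, 69, 69, 66, 33, 31, 30, 30, 28, 27, 27, 23, 18, 15.
96 MB → memory block 1 (remaining 32 MB)
91 MB → memory block 2 (remaining 37 MB)
89 MB → memory block 3 (remaining 39 MB)
77 MB → memory block 4 (remaining 51 MB)
77 MB → memory block 5 (remaining 51 MB)
69 MB → memory block 6 (remaining 59 MB)
69 MB → memory block 7 (remaining 59 MB)
66 MB → memory block 8 (remaining 62 MB)
33 MB → memory block 2 (remaining 4 MB)
31 MB → memory block 1 (remaining 1 MB)
30 MB → memory block 3 (remaining 9 MB)
30 MB → memory block 4 (remaining 21 MB)
28 MB → memory block 5 (remaining 23 MB)
27 MB → memory block 6 (remaining 32 MB)
27 MB → memory block 6 (remaining 5 MB)
23 MB → memory block 5 (remaining 0 MB)
18 MB → memory block 4 (remaining 3 MB)
15 MB → memory block 7 (remaining 44 MB)
Final memory blocks: [96,31] [91,33] [89,30] [77,30,18] [77,28,23] [69,27,27] [69,15] [66].

8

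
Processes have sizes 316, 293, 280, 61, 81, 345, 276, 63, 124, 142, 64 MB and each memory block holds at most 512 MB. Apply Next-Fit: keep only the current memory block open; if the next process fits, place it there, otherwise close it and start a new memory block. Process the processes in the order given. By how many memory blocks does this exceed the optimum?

Next-Fit: [316] [293] [280,61,81] [345] [276,63,124] [142,64] → 6 memory blocks.
5 processes exceed 256 MB (half the capacity), and no two of those can share a memory block, so at least 5 memory blocks are needed.
An optimal packing achieves that bound: [345,142] [316,124,64] [293,81,63,61] [280] [276] → 5 memory blocks.
Excess: 6 − 5 = 1.

1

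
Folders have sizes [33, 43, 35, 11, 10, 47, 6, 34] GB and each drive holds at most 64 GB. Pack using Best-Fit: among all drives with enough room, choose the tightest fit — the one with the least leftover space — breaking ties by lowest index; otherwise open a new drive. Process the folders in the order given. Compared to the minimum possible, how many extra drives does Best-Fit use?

Best-Fit: [33] [43,11,10] [35] [47,6] [34] → 5 drives.
5 folders exceed 32 GB (half the capacity), and no two of those can share a drive, so at least 5 drives are needed.
So 5 is already optimal.

0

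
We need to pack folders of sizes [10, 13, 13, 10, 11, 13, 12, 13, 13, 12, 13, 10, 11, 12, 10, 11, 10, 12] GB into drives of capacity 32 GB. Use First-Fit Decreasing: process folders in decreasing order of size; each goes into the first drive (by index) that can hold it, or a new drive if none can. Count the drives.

8

Sorted descending: 13, 13, 13, 13, 13, 13, 12, 12, 12, 12, 11, 11, 11, 10, 10, 10, 10, 10.
13 GB → drive 1 (remaining 19 GB)
13 GB → drive 1 (remaining 6 GB)
13 GB → drive 2 (remaining 19 GB)
13 GB → drive 2 (remaining 6 GB)
13 GB → drive 3 (remaining 19 GB)
13 GB → drive 3 (remaining 6 GB)
12 GB → drive 4 (remaining 20 GB)
12 GB → drive 4 (remaining 8 GB)
12 GB → drive 5 (remaining 20 GB)
12 GB → drive 5 (remaining 8 GB)
11 GB → drive 6 (remaining 21 GB)
11 GB → drive 6 (remaining 10 GB)
11 GB → drive 7 (remaining 21 GB)
10 GB → drive 6 (remaining 0 GB)
10 GB → drive 7 (remaining 11 GB)
10 GB → drive 7 (remaining 1 GB)
10 GB → drive 8 (remaining 22 GB)
10 GB → drive 8 (remaining 12 GB)
Final drives: [13,13] [13,13] [13,13] [12,12] [12,12] [11,11,10] [11,10,10] [10,10].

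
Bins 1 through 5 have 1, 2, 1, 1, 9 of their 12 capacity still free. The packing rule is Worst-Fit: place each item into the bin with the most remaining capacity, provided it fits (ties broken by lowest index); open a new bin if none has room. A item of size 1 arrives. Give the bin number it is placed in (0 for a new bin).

5

Bins with room: bin 1 (1), bin 2 (2), bin 3 (1), bin 4 (1), bin 5 (9).
Most room is bin 5 with 9 free.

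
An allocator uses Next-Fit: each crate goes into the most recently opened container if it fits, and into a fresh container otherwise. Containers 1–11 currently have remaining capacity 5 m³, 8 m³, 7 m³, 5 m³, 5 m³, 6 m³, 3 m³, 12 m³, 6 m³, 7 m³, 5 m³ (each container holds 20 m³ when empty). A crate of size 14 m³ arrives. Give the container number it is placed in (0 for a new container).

Next-Fit only looks at container 11, which has 5 m³ free.
14 m³ does not fit, so a new container is opened.

0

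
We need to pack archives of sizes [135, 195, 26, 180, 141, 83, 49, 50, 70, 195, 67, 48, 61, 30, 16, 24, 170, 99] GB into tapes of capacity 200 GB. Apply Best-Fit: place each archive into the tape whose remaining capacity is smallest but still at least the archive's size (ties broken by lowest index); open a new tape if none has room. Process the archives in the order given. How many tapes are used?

Put 135 GB in tape 1; 65 GB remain.
Put 195 GB in tape 2; 5 GB remain.
Put 26 GB in tape 1; 39 GB remain.
Put 180 GB in tape 3; 20 GB remain.
Put 141 GB in tape 4; 59 GB remain.
Put 83 GB in tape 5; 117 GB remain.
Put 49 GB in tape 4; 10 GB remain.
Put 50 GB in tape 5; 67 GB remain.
Put 70 GB in tape 6; 130 GB remain.
Put 195 GB in tape 7; 5 GB remain.
Put 67 GB in tape 5; 0 GB remain.
Put 48 GB in tape 6; 82 GB remain.
Put 61 GB in tape 6; 21 GB remain.
Put 30 GB in tape 1; 9 GB remain.
Put 16 GB in tape 3; 4 GB remain.
Put 24 GB in tape 8; 176 GB remain.
Put 170 GB in tape 8; 6 GB remain.
Put 99 GB in tape 9; 101 GB remain.

9 tapes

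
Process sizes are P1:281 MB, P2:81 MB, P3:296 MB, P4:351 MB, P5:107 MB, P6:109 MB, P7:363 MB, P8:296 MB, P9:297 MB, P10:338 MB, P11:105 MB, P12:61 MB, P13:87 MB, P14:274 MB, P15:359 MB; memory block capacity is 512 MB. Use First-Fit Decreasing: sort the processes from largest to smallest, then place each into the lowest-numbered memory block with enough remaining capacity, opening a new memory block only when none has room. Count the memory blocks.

9 memory blocks

Sorted descending: 363, 359, 351, 338, 297, 296, 296, 281, 274, 109, 107, 105, 87, 81, 61.
363 MB → memory block 1 (remaining 149 MB)
359 MB → memory block 2 (remaining 153 MB)
351 MB → memory block 3 (remaining 161 MB)
338 MB → memory block 4 (remaining 174 MB)
297 MB → memory block 5 (remaining 215 MB)
296 MB → memory block 6 (remaining 216 MB)
296 MB → memory block 7 (remaining 216 MB)
281 MB → memory block 8 (remaining 231 MB)
274 MB → memory block 9 (remaining 238 MB)
109 MB → memory block 1 (remaining 40 MB)
107 MB → memory block 2 (remaining 46 MB)
105 MB → memory block 3 (remaining 56 MB)
87 MB → memory block 4 (remaining 87 MB)
81 MB → memory block 4 (remaining 6 MB)
61 MB → memory block 5 (remaining 154 MB)
Final memory blocks: [363,109] [359,107] [351,105] [338,87,81] [297,61] [296] [296] [281] [274].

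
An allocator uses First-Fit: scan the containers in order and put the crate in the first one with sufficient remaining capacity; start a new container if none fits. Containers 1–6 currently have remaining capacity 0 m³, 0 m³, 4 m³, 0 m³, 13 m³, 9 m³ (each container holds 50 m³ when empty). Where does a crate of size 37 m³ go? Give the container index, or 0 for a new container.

No container has ≥ 37 m³ free, so a new container is opened.

0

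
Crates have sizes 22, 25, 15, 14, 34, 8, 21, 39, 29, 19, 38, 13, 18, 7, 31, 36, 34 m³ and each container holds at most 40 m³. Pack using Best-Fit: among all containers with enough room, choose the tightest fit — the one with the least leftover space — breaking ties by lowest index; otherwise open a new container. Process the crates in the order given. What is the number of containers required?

12 containers

22 m³ → container 1 (remaining 18 m³)
25 m³ → container 2 (remaining 15 m³)
15 m³ → container 2 (remaining 0 m³)
14 m³ → container 1 (remaining 4 m³)
34 m³ → container 3 (remaining 6 m³)
8 m³ → container 4 (remaining 32 m³)
21 m³ → container 4 (remaining 11 m³)
39 m³ → container 5 (remaining 1 m³)
29 m³ → container 6 (remaining 11 m³)
19 m³ → container 7 (remaining 21 m³)
38 m³ → container 8 (remaining 2 m³)
13 m³ → container 7 (remaining 8 m³)
18 m³ → container 9 (remaining 22 m³)
7 m³ → container 7 (remaining 1 m³)
31 m³ → container 10 (remaining 9 m³)
36 m³ → container 11 (remaining 4 m³)
34 m³ → container 12 (remaining 6 m³)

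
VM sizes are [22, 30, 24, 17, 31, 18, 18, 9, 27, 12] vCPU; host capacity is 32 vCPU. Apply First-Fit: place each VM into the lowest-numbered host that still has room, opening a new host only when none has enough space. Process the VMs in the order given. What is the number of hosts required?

host 1: place 22 vCPU, 10 vCPU left
host 2: place 30 vCPU, 2 vCPU left
host 3: place 24 vCPU, 8 vCPU left
host 4: place 17 vCPU, 15 vCPU left
host 5: place 31 vCPU, 1 vCPU left
host 6: place 18 vCPU, 14 vCPU left
host 7: place 18 vCPU, 14 vCPU left
host 1: place 9 vCPU, 1 vCPU left
host 8: place 27 vCPU, 5 vCPU left
host 4: place 12 vCPU, 3 vCPU left
Final hosts: [22,9] [30] [24] [17,12] [31] [18] [18] [27].

8 hosts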